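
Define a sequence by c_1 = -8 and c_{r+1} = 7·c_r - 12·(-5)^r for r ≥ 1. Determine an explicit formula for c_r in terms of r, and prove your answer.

Computing the first terms: c_1 = -8, c_2 = 4, c_3 = -272. This suggests c_r = (-5)^r - 3·7^(r - 1).
Base step (r = 1): the formula gives -8 = -8 = c_1.
For the inductive step, assume it holds for an arbitrary i ≥ 1, so c_i = (-5)^i - 3·7^(i - 1).
Then c_{i+1} = 7·c_i - 12·(-5)^i = 7·((-5)^i - 3·7^(i - 1)) - 12·(-5)^i = (-5)^(i + 1) - 3·7^i = (-5)^(i+1) - 3·7^((i+1) - 1),
which is the claimed formula at r = i+1.
This completes the induction.

c_r = (-5)^r - 3·7^(r - 1)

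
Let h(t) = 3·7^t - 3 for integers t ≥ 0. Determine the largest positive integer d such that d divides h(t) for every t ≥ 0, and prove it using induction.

Computing the first values: h(0) = 0 and h(1) = 18; gcd(0, 18) = 18, so d ≤ 18.
We prove 18 | 3·7^t - 3 for all t ≥ 0 by induction on t.
Base case (t = 0): h(0) = 0 = 18·(0), so 18 | h(0).
Inductive step: assume the claim holds for t = i, i.e. 18 | h(i). Then
h(i+1) = 3·7^(i+1) - 3 = 7·(3·7^i - 3) + 18 = 7·h(i) + 18. The first term is divisible by 18 by the inductive hypothesis, and 18 is divisible by 18. Hence 18 | h(i+1).
By induction, the statement is established for all t ≥ 0.
Therefore the largest such d is 18.

d = 18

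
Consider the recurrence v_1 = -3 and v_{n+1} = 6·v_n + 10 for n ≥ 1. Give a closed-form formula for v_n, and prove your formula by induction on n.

Computing the first terms: v_1 = -3, v_2 = -8, v_3 = -38. This suggests v_n = -6^(n - 1) - 2.
Base step (n = 1): the formula gives -3 = -3 = v_1.
For the inductive step, assume it holds for an arbitrary i ≥ 1, so v_i = -6^(i - 1) - 2.
Then v_{i+1} = 6·v_i + 10 = 6·(-6^(i - 1) - 2) + 10 = -6^i - 2 = -6^((i+1) - 1) - 2,
which is the claimed formula at n = i+1.
By induction, the statement is established for all n ≥ 1.

v_n = -6^(n - 1) - 2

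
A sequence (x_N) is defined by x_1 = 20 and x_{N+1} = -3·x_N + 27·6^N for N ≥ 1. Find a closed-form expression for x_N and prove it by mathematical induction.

x_N = 2(-3)^(N - 1) + 3·6^N

Computing the first terms: x_1 = 20, x_2 = 102, x_3 = 666. This suggests x_N = 2(-3)^(N - 1) + 3·6^N.
When N = 1: the formula gives 20 = 20 = x_1.
Suppose the result is true for N = p, so x_p = 2(-3)^(p - 1) + 3·6^p.
Then x_{p+1} = -3·x_p + 27·6^p = -3·(2(-3)^(p - 1) + 3·6^p) + 27·6^p = 2(-3)^p + 3·6^(p + 1) = 2(-3)^((p+1) - 1) + 3·6^(p+1),
which is the claimed formula at N = p+1.
This completes the induction.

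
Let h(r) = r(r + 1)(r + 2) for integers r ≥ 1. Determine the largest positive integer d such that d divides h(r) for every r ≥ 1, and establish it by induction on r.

Computing the first values: h(1) = 6 and h(2) = 24; gcd(6, 24) = 6, so d ≤ 6.
We prove 6 | r(r + 1)(r + 2) for all r ≥ 1 by induction on r.
Base case (r = 1): h(1) = 6 = 6·(1), so 6 | h(1).
Inductive step: assume the claim holds for r = i, i.e. 6 | h(i). Then
h(i+1) − h(i) = (i+1)·(i+2)·(i+3) − i·(i+1)·(i+2) = (i+1)·(i+2)·[(i+3) − i] = 3·(i+1)·(i+2). The product of 2 consecutive integers is divisible by (2)! = 2, so h(i+1) − h(i) is divisible by 3·2 = 6. By the inductive hypothesis 6 | h(i), hence 6 | h(i+1).
By the principle of mathematical induction, the result holds for all r ≥ 1.
Therefore the largest such d is 6.

d = 6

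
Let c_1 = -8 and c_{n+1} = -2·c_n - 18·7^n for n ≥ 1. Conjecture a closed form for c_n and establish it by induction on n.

c_n = -3(-2)^n - 2·7^n

Computing the first terms: c_1 = -8, c_2 = -110, c_3 = -662. This suggests c_n = -3(-2)^n - 2·7^n.
Base step (n = 1): the formula gives -8 = -8 = c_1.
Suppose the result is true for n = p, so c_p = -3(-2)^p - 2·7^p.
Then c_{p+1} = -2·c_p - 18·7^p = -2·(-3(-2)^p - 2·7^p) - 18·7^p = -3(-2)^(p + 1) - 2·7^(p + 1),
which is the claimed formula at n = p+1.
Hence, by induction on n, the claim holds for every n ≥ 1.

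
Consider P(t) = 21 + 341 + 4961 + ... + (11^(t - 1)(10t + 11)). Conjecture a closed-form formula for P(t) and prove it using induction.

We claim P(t) = 11^t(t + 1) - 1 for all t ≥ 1.
For the base case t = 1: P(1) = 21, and the closed form gives 21. They agree.
Suppose the result is true for t = j, so P(j) = 11^j(j + 1) - 1.
Then P(j+1) = P(j) + (11^j(10j + 21)) = (11^j(j + 1) - 1) + (11^j(10j + 21)).
Simplifying, P(j+1) = 11·11^j·j + 22·11^j - 1 = 11^(j+1)((j+1) + 1) - 1,
which is the closed form with t = j+1.
This completes the induction.

P(t) = 11^t(t + 1) - 1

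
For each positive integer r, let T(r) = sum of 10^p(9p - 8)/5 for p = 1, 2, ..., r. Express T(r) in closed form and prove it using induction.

We claim T(r) = 2·10^r(r - 1) + 2 for all r ≥ 1.
Base case (r = 1): T(1) = 2, and the closed form gives 2. They agree.
Inductive step: suppose the statement holds for some p ≥ 1, so T(p) = 2·10^p(p - 1) + 2.
Then T(p+1) = T(p) + (10^p(18p + 2)) = (2·10^p(p - 1) + 2) + (10^p(18p + 2)).
Simplifying, T(p+1) = 20·10^p·p + 2 = 2·10^(p+1)((p+1) - 1) + 2,
which is the closed form with r = p+1.
By induction, the statement is established for all r ≥ 1.

T(r) = 2·10^r(r - 1) + 2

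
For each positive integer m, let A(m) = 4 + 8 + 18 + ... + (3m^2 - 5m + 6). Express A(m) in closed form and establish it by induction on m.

We claim A(m) = m(m^2 - m + 4) for all m ≥ 1.
Base step (m = 1): A(1) = 4, and the closed form gives 4. They agree.
For the inductive step, assume it holds for an arbitrary k ≥ 1, so A(k) = k(k^2 - k + 4).
Then A(k+1) = A(k) + (3k^2 + k + 4) = (k(k^2 - k + 4)) + (3k^2 + k + 4).
Simplifying, A(k+1) = (k + 1)(k^2 + k + 4) = (k+1)((k+1)^2 - (k+1) + 4),
which is the closed form with m = k+1.
This completes the induction.

A(m) = m(m^2 - m + 4)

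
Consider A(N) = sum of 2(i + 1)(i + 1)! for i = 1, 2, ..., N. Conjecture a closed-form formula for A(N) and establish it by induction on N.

We claim A(N) = 2(N + 2)! - 4 for all N ≥ 1.
Base step (N = 1): A(1) = 8, and the closed form gives 8. They agree.
For the inductive step, assume it holds for an arbitrary i ≥ 1, so A(i) = 2(i + 2)! - 4.
Then A(i+1) = A(i) + (2(i + 2)(i + 2)!) = (2(i + 2)! - 4) + (2(i + 2)(i + 2)!).
Simplifying, A(i+1) = 2((i+1) + 2)! - 4,
which is the closed form with N = i+1.
By the principle of mathematical induction, the result holds for all N ≥ 1.

A(N) = 2(N + 2)! - 4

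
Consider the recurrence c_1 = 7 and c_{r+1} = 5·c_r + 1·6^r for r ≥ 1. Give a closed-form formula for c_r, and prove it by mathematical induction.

Computing the first terms: c_1 = 7, c_2 = 41, c_3 = 241. This suggests c_r = 5^(r - 1) + 6^r.
Base case (r = 1): the formula gives 7 = 7 = c_1.
Inductive step: suppose the statement holds for some i ≥ 1, so c_i = 5^(i - 1) + 6^i.
Then c_{i+1} = 5·c_i + 1·6^i = 5·(5^(i - 1) + 6^i) + 1·6^i = 5^i + 6^(i + 1) = 5^((i+1) - 1) + 6^(i+1),
which is the claimed formula at r = i+1.
By induction, the statement is established for all r ≥ 1.

c_r = 5^(r - 1) + 6^r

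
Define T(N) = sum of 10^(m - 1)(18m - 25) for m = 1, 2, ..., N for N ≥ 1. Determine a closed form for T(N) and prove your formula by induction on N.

T(N) = 10^N(2N - 3) + 3

We claim T(N) = 10^N(2N - 3) + 3 for all N ≥ 1.
When N = 1: T(1) = -7, and the closed form gives -7. They agree.
For the inductive step, assume it holds for an arbitrary m ≥ 1, so T(m) = 10^m(2m - 3) + 3.
Then T(m+1) = T(m) + (10^m(18m - 7)) = (10^m(2m - 3) + 3) + (10^m(18m - 7)).
Simplifying, T(m+1) = 20·10^m·m - 10·10^m + 3 = 10^(m+1)(2(m+1) - 3) + 3,
which is the closed form with N = m+1.
This completes the induction.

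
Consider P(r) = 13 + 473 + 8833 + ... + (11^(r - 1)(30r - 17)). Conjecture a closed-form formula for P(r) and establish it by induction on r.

P(r) = 11^r(3r - 2) + 2

We claim P(r) = 11^r(3r - 2) + 2 for all r ≥ 1.
Base step (r = 1): P(1) = 13, and the closed form gives 13. They agree.
Inductive step: suppose the statement holds for some m ≥ 1, so P(m) = 11^m(3m - 2) + 2.
Then P(m+1) = P(m) + (11^m(30m + 13)) = (11^m(3m - 2) + 2) + (11^m(30m + 13)).
Simplifying, P(m+1) = 33·11^m·m + 11·11^m + 2 = 11^(m+1)(3(m+1) - 2) + 2,
which is the closed form with r = m+1.
By induction, the statement is established for all r ≥ 1.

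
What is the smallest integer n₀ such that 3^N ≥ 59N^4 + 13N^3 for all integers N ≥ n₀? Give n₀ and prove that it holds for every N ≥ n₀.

n₀ = 14

At N = 13: 1594323 < 1713660, so the inequality fails and n₀ ≥ 14. We prove 3^N ≥ 59N^4 + 13N^3 for all N ≥ 14.
For the base case N = 14: 3^N = 4782969 and 59N^4 + 13N^3 = 2302216, so 4782969 ≥ 2302216.
Inductive step: suppose the statement holds for some i ≥ 14, so 3^i ≥ 59i^4 + 13i^3.
Then 3^(i + 1) = 3·(3^i) ≥ 3·(59i^4 + 13i^3).
Also, for i ≥ 14 we have 3·(59i^4 + 13i^3) ≥ 59(i+1)^4 + 13(i+1)^3, since 3·(59i^4 + 13i^3) − (59(i+1)^4 + 13(i+1)^3) = 118i^4 - 210i^3 - 393i^2 - 275i - 72, which is nonnegative for all i ≥ 14.
Combining, 3^(i + 1) ≥ 59(i+1)^4 + 13(i+1)^3.
By induction, the statement is established for all N ≥ 14.
Hence the smallest such n₀ is 14.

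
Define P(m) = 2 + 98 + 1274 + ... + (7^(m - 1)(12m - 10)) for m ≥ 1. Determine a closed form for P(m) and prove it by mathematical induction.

We claim P(m) = 2·7^m(m - 1) + 2 for all m ≥ 1.
For the base case m = 1: P(1) = 2, and the closed form gives 2. They agree.
Inductive step: assume the claim holds for m = k, so P(k) = 2·7^k(k - 1) + 2.
Then P(k+1) = P(k) + (7^k(12k + 2)) = (2·7^k(k - 1) + 2) + (7^k(12k + 2)).
Simplifying, P(k+1) = 14·7^k·k + 2 = 2·7^(k+1)((k+1) - 1) + 2,
which is the closed form with m = k+1.
Hence, by induction on m, the claim holds for every m ≥ 1.

P(m) = 2·7^m(m - 1) + 2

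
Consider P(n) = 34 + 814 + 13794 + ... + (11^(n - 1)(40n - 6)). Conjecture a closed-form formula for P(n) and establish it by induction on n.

We claim P(n) = 11^n(4n - 1) + 1 for all n ≥ 1.
For the base case n = 1: P(1) = 34, and the closed form gives 34. They agree.
Inductive step: suppose the statement holds for some j ≥ 1, so P(j) = 11^j(4j - 1) + 1.
Then P(j+1) = P(j) + (11^j(40j + 34)) = (11^j(4j - 1) + 1) + (11^j(40j + 34)).
Simplifying, P(j+1) = 44·11^j·j + 33·11^j + 1 = 11^(j+1)(4(j+1) - 1) + 1,
which is the closed form with n = j+1.
This completes the induction.

P(n) = 11^n(4n - 1) + 1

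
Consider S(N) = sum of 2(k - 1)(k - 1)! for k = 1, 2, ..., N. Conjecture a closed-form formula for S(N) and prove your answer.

S(N) = 2N! - 2

We claim S(N) = 2N! - 2 for all N ≥ 1.
Base step (N = 1): S(1) = 0, and the closed form gives 0. They agree.
Suppose the result is true for N = k, so S(k) = 2k! - 2.
Then S(k+1) = S(k) + (2k·k!) = (2k! - 2) + (2k·k!).
Simplifying, S(k+1) = 2(k+1)! - 2,
which is the closed form with N = k+1.
Hence, by induction on N, the claim holds for every N ≥ 1.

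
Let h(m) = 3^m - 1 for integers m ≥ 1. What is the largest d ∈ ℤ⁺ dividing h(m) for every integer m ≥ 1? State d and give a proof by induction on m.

d = 2

Computing the first values: h(1) = 2 and h(2) = 8; gcd(2, 8) = 2, so d ≤ 2.
We prove 2 | 3^m - 1 for all m ≥ 1 by induction on m.
When m = 1: h(1) = 2 = 2·(1), so 2 | h(1).
Inductive step: suppose the statement holds for some i ≥ 1, i.e. 2 | h(i). Then
3^{i+1} − 1^{i+1} = 3·3^i − 1·1^i = 3·(3^i − 1^i) + (2)·1^i. The first term is divisible by 2 by the inductive hypothesis, and the second term (2)·1^i is divisible by 2 since 2 | 2. Hence 2 | h(i+1).
Hence, by induction on m, the claim holds for every m ≥ 1.
Therefore the largest such d is 2.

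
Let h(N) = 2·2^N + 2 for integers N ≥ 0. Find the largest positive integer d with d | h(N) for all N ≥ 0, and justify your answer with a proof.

Computing the first values: h(0) = 4 and h(1) = 6; gcd(4, 6) = 2, so d ≤ 2.
We prove 2 | 2·2^N + 2 for all N ≥ 0 by induction on N.
Base step (N = 0): h(0) = 4 = 2·(2), so 2 | h(0).
Inductive step: suppose the statement holds for some m ≥ 0, i.e. 2 | h(m). Then
h(m+1) = 2·2^(m+1) + 2 = 2·(2·2^m + 2) - 2 = 2·h(m) - 2. The first term is divisible by 2 by the inductive hypothesis, and -2 is divisible by 2. Hence 2 | h(m+1).
By the principle of mathematical induction, the result holds for all N ≥ 0.
Therefore the largest such d is 2.

d = 2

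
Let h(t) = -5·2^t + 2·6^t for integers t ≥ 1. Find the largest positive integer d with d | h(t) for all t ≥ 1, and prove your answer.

Computing the first values: h(1) = 2 and h(2) = 52; gcd(2, 52) = 2, so d ≤ 2.
We prove 2 | -5·2^t + 2·6^t for all t ≥ 1 by induction on t.
For the base case t = 1: h(1) = 2 = 2·(1), so 2 | h(1).
Suppose the result is true for t = m, i.e. 2 | h(m). Then
h(m+1) − 6·h(m) = (-5·2^(m+1) + 2·6^(m+1)) − 6·(-5·2^m + 2·6^m) = (-5)·2^m·(2 − 6) = (20)·2^m. Since 2 | h(m) by the inductive hypothesis, 2 | 6·h(m); and 2 | 20 since 20 = 2·10. Therefore 2 | h(m+1).
Hence, by induction on t, the claim holds for every t ≥ 1.
Therefore the largest such d is 2.

d = 2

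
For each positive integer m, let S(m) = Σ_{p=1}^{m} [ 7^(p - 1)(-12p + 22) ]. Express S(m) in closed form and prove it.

S(m) = 2·7^m(-m + 2) - 4

We claim S(m) = 2·7^m(-m + 2) - 4 for all m ≥ 1.
For the base case m = 1: S(1) = 10, and the closed form gives 10. They agree.
Inductive step: suppose the statement holds for some p ≥ 1, so S(p) = 2·7^p(-p + 2) - 4.
Then S(p+1) = S(p) + (7^p(-12p + 10)) = (2·7^p(-p + 2) - 4) + (7^p(-12p + 10)).
Simplifying, S(p+1) = -14·7^p·p + 14·7^p - 4 = 2·7^(p+1)(-(p+1) + 2) - 4,
which is the closed form with m = p+1.
By the principle of mathematical induction, the result holds for all m ≥ 1.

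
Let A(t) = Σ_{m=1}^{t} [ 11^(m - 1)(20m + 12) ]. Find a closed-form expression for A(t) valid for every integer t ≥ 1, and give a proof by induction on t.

A(t) = 11^t(2t + 1) - 1

We claim A(t) = 11^t(2t + 1) - 1 for all t ≥ 1.
When t = 1: A(1) = 32, and the closed form gives 32. They agree.
Inductive step: suppose the statement holds for some m ≥ 1, so A(m) = 11^m(2m + 1) - 1.
Then A(m+1) = A(m) + (11^m(20m + 32)) = (11^m(2m + 1) - 1) + (11^m(20m + 32)).
Simplifying, A(m+1) = 22·11^m·m + 33·11^m - 1 = 11^(m+1)(2(m+1) + 1) - 1,
which is the closed form with t = m+1.
Hence, by induction on t, the claim holds for every t ≥ 1.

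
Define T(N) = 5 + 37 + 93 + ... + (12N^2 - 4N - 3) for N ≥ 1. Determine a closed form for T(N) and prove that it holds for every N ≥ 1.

T(N) = N(2N - 1)(2N + 3)

We claim T(N) = N(2N - 1)(2N + 3) for all N ≥ 1.
Base step (N = 1): T(1) = 5, and the closed form gives 5. They agree.
Inductive step: assume the claim holds for N = p, so T(p) = p(4p^2 + 4p - 3).
Then T(p+1) = T(p) + (12p^2 + 20p + 5) = (p(4p^2 + 4p - 3)) + (12p^2 + 20p + 5).
Simplifying, T(p+1) = (p + 1)(2p + 1)(2p + 5) = (p+1)(2(p+1) - 1)(2(p+1) + 3),
which is the closed form with N = p+1.
By induction, the statement is established for all N ≥ 1.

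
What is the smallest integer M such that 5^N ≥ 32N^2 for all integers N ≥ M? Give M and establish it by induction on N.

At N = 3: 125 < 288, so the inequality fails and M ≥ 4. We prove 5^N ≥ 32N^2 for all N ≥ 4.
When N = 4: 5^N = 625 and 32N^2 = 512, so 625 ≥ 512.
Suppose the result is true for N = r, so 5^r ≥ 32r^2.
Then 5^(r + 1) = 5·(5^r) ≥ 5·(32r^2).
Also, for r ≥ 4 we have 5·(32r^2) ≥ 32(r+1)^2, since 5 ≥ (1 + 1/r)^2 for all r ≥ 4.
Combining, 5^(r + 1) ≥ 32(r+1)^2.
This completes the induction.
Hence the smallest such M is 4.

M = 4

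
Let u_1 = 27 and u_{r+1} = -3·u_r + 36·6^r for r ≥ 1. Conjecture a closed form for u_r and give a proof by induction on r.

Computing the first terms: u_1 = 27, u_2 = 135, u_3 = 891. This suggests u_r = -(-3)^r + 4·6^r.
Base step (r = 1): the formula gives 27 = 27 = u_1.
Inductive step: assume the claim holds for r = j, so u_j = -(-3)^j + 4·6^j.
Then u_{j+1} = -3·u_j + 36·6^j = -3·(-(-3)^j + 4·6^j) + 36·6^j = -(-3)^(j + 1) + 4·6^(j + 1),
which is the claimed formula at r = j+1.
By induction, the statement is established for all r ≥ 1.

u_r = -(-3)^r + 4·6^r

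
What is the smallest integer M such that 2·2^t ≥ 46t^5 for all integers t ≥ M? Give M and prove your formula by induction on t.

M = 29

At t = 28: 536870912 < 791676928, so the inequality fails and M ≥ 29. We prove 2·2^t ≥ 46t^5 for all t ≥ 29.
For the base case t = 29: 2·2^t = 1073741824 and 46t^5 = 943512854, so 1073741824 ≥ 943512854.
Inductive step: suppose the statement holds for some k ≥ 29, so 2·2^k ≥ 46k^5.
Then 2·2^(k + 1) = 2·(2·2^k) ≥ 2·(46k^5).
Also, for k ≥ 29 we have 2·(46k^5) ≥ 46(k+1)^5, since 2 ≥ (1 + 1/k)^5 for all k ≥ 29.
Combining, 2·2^(k + 1) ≥ 46(k+1)^5.
This completes the induction.
Hence the smallest such M is 29.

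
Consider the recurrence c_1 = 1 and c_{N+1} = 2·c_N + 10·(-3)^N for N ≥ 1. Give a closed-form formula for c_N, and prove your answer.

c_N = -2(-3)^N - 5·2^(N - 1)

Computing the first terms: c_1 = 1, c_2 = -28, c_3 = 34. This suggests c_N = -2(-3)^N - 5·2^(N - 1).
Base case (N = 1): the formula gives 1 = 1 = c_1.
Inductive step: suppose the statement holds for some j ≥ 1, so c_j = -2(-3)^j - 5·2^(j - 1).
Then c_{j+1} = 2·c_j + 10·(-3)^j = 2·(-2(-3)^j - 5·2^(j - 1)) + 10·(-3)^j = -2(-3)^(j + 1) - 5·2^j = -2(-3)^(j+1) - 5·2^((j+1) - 1),
which is the claimed formula at N = j+1.
By induction, the statement is established for all N ≥ 1.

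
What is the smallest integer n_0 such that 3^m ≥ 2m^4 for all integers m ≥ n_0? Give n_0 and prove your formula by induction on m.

At m = 8: 6561 < 8192, so the inequality fails and n_0 ≥ 9. We prove 3^m ≥ 2m^4 for all m ≥ 9.
Base case (m = 9): 3^m = 19683 and 2m^4 = 13122, so 19683 ≥ 13122.
Suppose the result is true for m = r, so 3^r ≥ 2r^4.
Then 3^(r + 1) = 3·(3^r) ≥ 3·(2r^4).
Also, for r ≥ 9 we have 3·(2r^4) ≥ 2(r+1)^4, since 3 ≥ (1 + 1/r)^4 for all r ≥ 9.
Combining, 3^(r + 1) ≥ 2(r+1)^4.
Hence, by induction on m, the claim holds for every m ≥ 9.
Hence the smallest such n_0 is 9.

n_0 = 9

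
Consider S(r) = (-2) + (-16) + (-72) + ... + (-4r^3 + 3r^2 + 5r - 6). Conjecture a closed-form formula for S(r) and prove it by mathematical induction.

We claim S(r) = -r(r^3 + r^2 - 3r + 3) for all r ≥ 1.
For the base case r = 1: S(1) = -2, and the closed form gives -2. They agree.
For the inductive step, assume it holds for an arbitrary m ≥ 1, so S(m) = m(-m^3 - m^2 + 3m - 3).
Then S(m+1) = S(m) + (-4m^3 - 9m^2 - m - 2) = (m(-m^3 - m^2 + 3m - 3)) + (-4m^3 - 9m^2 - m - 2).
Simplifying, S(m+1) = -(m + 1)(m^3 + 4m^2 + 2m + 2) = -(m+1)((m+1)^3 + (m+1)^2 - 3(m+1) + 3),
which is the closed form with r = m+1.
By induction, the statement is established for all r ≥ 1.

S(r) = -r(r^3 + r^2 - 3r + 3)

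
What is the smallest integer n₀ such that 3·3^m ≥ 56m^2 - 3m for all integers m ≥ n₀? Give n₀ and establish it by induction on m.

At m = 5: 729 < 1385, so the inequality fails and n₀ ≥ 6. We prove 3·3^m ≥ 56m^2 - 3m for all m ≥ 6.
When m = 6: 3·3^m = 2187 and 56m^2 - 3m = 1998, so 2187 ≥ 1998.
Suppose the result is true for m = r, so 3·3^r ≥ 56r^2 - 3r.
Then 3·3^(r + 1) = 3·(3·3^r) ≥ 3·(56r^2 - 3r).
Also, for r ≥ 6 we have 3·(56r^2 - 3r) ≥ 56(r+1)^2 - 3(r+1), since 3·(56r^2 - 3r) − (56(r+1)^2 - 3(r+1)) = 112r^2 - 118r - 53, which is nonnegative for all r ≥ 6.
Combining, 3·3^(r + 1) ≥ 56(r+1)^2 - 3(r+1).
This completes the induction.
Hence the smallest such n₀ is 6.

n₀ = 6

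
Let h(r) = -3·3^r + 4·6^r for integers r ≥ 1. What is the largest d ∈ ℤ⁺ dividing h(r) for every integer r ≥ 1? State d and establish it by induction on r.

d = 3

Computing the first values: h(1) = 15 and h(2) = 117; gcd(15, 117) = 3, so d ≤ 3.
We prove 3 | -3·3^r + 4·6^r for all r ≥ 1 by induction on r.
Base case (r = 1): h(1) = 15 = 3·(5), so 3 | h(1).
Suppose the result is true for r = k, i.e. 3 | h(k). Then
h(k+1) − 6·h(k) = (-3·3^(k+1) + 4·6^(k+1)) − 6·(-3·3^k + 4·6^k) = (-3)·3^k·(3 − 6) = (9)·3^k. Since 3 | h(k) by the inductive hypothesis, 3 | 6·h(k); and 3 | 9 since 9 = 3·3. Therefore 3 | h(k+1).
Hence, by induction on r, the claim holds for every r ≥ 1.
Therefore the largest such d is 3.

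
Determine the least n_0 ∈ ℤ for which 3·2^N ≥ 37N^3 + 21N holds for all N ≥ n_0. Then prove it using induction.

n_0 = 16

At N = 15: 98304 < 125190, so the inequality fails and n_0 ≥ 16. We prove 3·2^N ≥ 37N^3 + 21N for all N ≥ 16.
For the base case N = 16: 3·2^N = 196608 and 37N^3 + 21N = 151888, so 196608 ≥ 151888.
Inductive step: assume the claim holds for N = p, so 3·2^p ≥ 37p^3 + 21p.
Then 3·2^(p + 1) = 2·(3·2^p) ≥ 2·(37p^3 + 21p).
Also, for p ≥ 16 we have 2·(37p^3 + 21p) ≥ 37(p+1)^3 + 21(p+1), since 2·(37p^3 + 21p) − (37(p+1)^3 + 21(p+1)) = 37p^3 - 111p^2 - 90p - 58, which is nonnegative for all p ≥ 16.
Combining, 3·2^(p + 1) ≥ 37(p+1)^3 + 21(p+1).
By the principle of mathematical induction, the result holds for all N ≥ 16.
Hence the smallest such n_0 is 16.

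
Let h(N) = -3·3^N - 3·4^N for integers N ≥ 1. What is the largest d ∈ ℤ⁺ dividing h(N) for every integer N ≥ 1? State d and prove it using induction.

d = 3

Computing the first values: h(1) = -21 and h(2) = -75; gcd(-21, -75) = 3, so d ≤ 3.
We prove 3 | -3·3^N - 3·4^N for all N ≥ 1 by induction on N.
Base case (N = 1): h(1) = -21 = 3·(-7), so 3 | h(1).
Suppose the result is true for N = k, i.e. 3 | h(k). Then
h(k+1) − 4·h(k) = (-3·3^(k+1) - 3·4^(k+1)) − 4·(-3·3^k - 3·4^k) = (-3)·3^k·(3 − 4) = (3)·3^k. Since 3 | h(k) by the inductive hypothesis, 3 | 4·h(k); and 3 | 3 since 3 = 3·1. Therefore 3 | h(k+1).
This completes the induction.
Therefore the largest such d is 3.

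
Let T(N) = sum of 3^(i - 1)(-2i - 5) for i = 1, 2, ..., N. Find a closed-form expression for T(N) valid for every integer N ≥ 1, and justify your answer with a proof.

T(N) = -3^N(N + 2) + 2

We claim T(N) = -3^N(N + 2) + 2 for all N ≥ 1.
Base case (N = 1): T(1) = -7, and the closed form gives -7. They agree.
Inductive step: suppose the statement holds for some i ≥ 1, so T(i) = -3^i(i + 2) + 2.
Then T(i+1) = T(i) + (3^i(-2i - 7)) = (-3^i(i + 2) + 2) + (3^i(-2i - 7)).
Simplifying, T(i+1) = -3^(i + 1)i - 3^(i + 2) + 2 = -3^(i+1)((i+1) + 2) + 2,
which is the closed form with N = i+1.
By induction, the statement is established for all N ≥ 1.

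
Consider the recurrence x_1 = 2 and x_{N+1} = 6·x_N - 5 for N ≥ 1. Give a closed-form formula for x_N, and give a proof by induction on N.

x_N = 6^(N - 1) + 1

Computing the first terms: x_1 = 2, x_2 = 7, x_3 = 37. This suggests x_N = 6^(N - 1) + 1.
Base case (N = 1): the formula gives 2 = 2 = x_1.
Inductive step: assume the claim holds for N = j, so x_j = 6^(j - 1) + 1.
Then x_{j+1} = 6·x_j - 5 = 6·(6^(j - 1) + 1) - 5 = 6^j + 1 = 6^((j+1) - 1) + 1,
which is the claimed formula at N = j+1.
By induction, the statement is established for all N ≥ 1.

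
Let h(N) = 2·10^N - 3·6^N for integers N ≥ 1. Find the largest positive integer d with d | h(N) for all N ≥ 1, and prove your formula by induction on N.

d = 2

Computing the first values: h(1) = 2 and h(2) = 92; gcd(2, 92) = 2, so d ≤ 2.
We prove 2 | 2·10^N - 3·6^N for all N ≥ 1 by induction on N.
When N = 1: h(1) = 2 = 2·(1), so 2 | h(1).
Suppose the result is true for N = p, i.e. 2 | h(p). Then
h(p+1) − 10·h(p) = (2·10^(p+1) - 3·6^(p+1)) − 10·(2·10^p - 3·6^p) = (-3)·6^p·(6 − 10) = (12)·6^p. Since 2 | h(p) by the inductive hypothesis, 2 | 10·h(p); and 2 | 12 since 12 = 2·6. Therefore 2 | h(p+1).
This completes the induction.
Therefore the largest such d is 2.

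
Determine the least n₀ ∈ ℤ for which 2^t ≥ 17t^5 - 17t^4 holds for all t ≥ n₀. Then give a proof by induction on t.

n₀ = 29

At t = 28: 268435456 < 282127104, so the inequality fails and n₀ ≥ 29. We prove 2^t ≥ 17t^5 - 17t^4 for all t ≥ 29.
Base case (t = 29): 2^t = 536870912 and 17t^5 - 17t^4 = 336665756, so 536870912 ≥ 336665756.
Inductive step: assume the claim holds for t = m, so 2^m ≥ 17m^5 - 17m^4.
Then 2^(m + 1) = 2·(2^m) ≥ 2·(17m^5 - 17m^4).
Also, for m ≥ 29 we have 2·(17m^5 - 17m^4) ≥ 17(m+1)^5 - 17(m+1)^4, since 2·(17m^5 - 17m^4) − (17(m+1)^5 - 17(m+1)^4) = 17m^5 - 102m^4 - 102m^3 - 68m^2 - 17m, which is nonnegative for all m ≥ 29.
Combining, 2^(m + 1) ≥ 17(m+1)^5 - 17(m+1)^4.
This completes the induction.
Hence the smallest such n₀ is 29.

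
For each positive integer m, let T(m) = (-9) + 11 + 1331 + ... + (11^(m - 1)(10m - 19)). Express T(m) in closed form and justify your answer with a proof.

T(m) = 11^m(m - 2) + 2

We claim T(m) = 11^m(m - 2) + 2 for all m ≥ 1.
Base case (m = 1): T(1) = -9, and the closed form gives -9. They agree.
For the inductive step, assume it holds for an arbitrary p ≥ 1, so T(p) = 11^p(p - 2) + 2.
Then T(p+1) = T(p) + (11^p(10p - 9)) = (11^p(p - 2) + 2) + (11^p(10p - 9)).
Simplifying, T(p+1) = 11^(p + 1)p - 11^(p + 1) + 2 = 11^(p+1)((p+1) - 2) + 2,
which is the closed form with m = p+1.
By the principle of mathematical induction, the result holds for all m ≥ 1.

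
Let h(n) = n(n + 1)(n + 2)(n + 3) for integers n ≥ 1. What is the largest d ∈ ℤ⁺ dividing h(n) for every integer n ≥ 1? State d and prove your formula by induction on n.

Computing the first values: h(1) = 24 and h(2) = 120; gcd(24, 120) = 24, so d ≤ 24.
We prove 24 | n(n + 1)(n + 2)(n + 3) for all n ≥ 1 by induction on n.
Base case (n = 1): h(1) = 24 = 24·(1), so 24 | h(1).
Inductive step: suppose the statement holds for some r ≥ 1, i.e. 24 | h(r). Then
h(r+1) − h(r) = (r+1)·(r+2)·(r+3)·(r+4) − r·(r+1)·(r+2)·(r+3) = (r+1)·(r+2)·(r+3)·[(r+4) − r] = 4·(r+1)·(r+2)·(r+3). The product of 3 consecutive integers is divisible by (3)! = 6, so h(r+1) − h(r) is divisible by 4·6 = 24. By the inductive hypothesis 24 | h(r), hence 24 | h(r+1).
This completes the induction.
Therefore the largest such d is 24.

d = 24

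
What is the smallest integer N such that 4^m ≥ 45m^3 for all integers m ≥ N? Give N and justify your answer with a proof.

At m = 6: 4096 < 9720, so the inequality fails and N ≥ 7. We prove 4^m ≥ 45m^3 for all m ≥ 7.
When m = 7: 4^m = 16384 and 45m^3 = 15435, so 16384 ≥ 15435.
Inductive step: suppose the statement holds for some r ≥ 7, so 4^r ≥ 45r^3.
Then 4^(r + 1) = 4·(4^r) ≥ 4·(45r^3).
Also, for r ≥ 7 we have 4·(45r^3) ≥ 45(r+1)^3, since 4 ≥ (1 + 1/r)^3 for all r ≥ 7.
Combining, 4^(r + 1) ≥ 45(r+1)^3.
Hence, by induction on m, the claim holds for every m ≥ 7.
Hence the smallest such N is 7.

N = 7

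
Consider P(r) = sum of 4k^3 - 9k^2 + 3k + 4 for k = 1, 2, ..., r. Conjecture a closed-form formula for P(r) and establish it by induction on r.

P(r) = r(r^3 - r^2 - 2r + 4)

We claim P(r) = r(r^3 - r^2 - 2r + 4) for all r ≥ 1.
Base step (r = 1): P(1) = 2, and the closed form gives 2. They agree.
Suppose the result is true for r = k, so P(k) = k(k^3 - k^2 - 2k + 4).
Then P(k+1) = P(k) + (4k^3 + 3k^2 - 3k + 2) = (k(k^3 - k^2 - 2k + 4)) + (4k^3 + 3k^2 - 3k + 2).
Simplifying, P(k+1) = (k + 1)(k^3 + 2k^2 - k + 2) = (k+1)((k+1)^3 - (k+1)^2 - 2(k+1) + 4),
which is the closed form with r = k+1.
Hence, by induction on r, the claim holds for every r ≥ 1.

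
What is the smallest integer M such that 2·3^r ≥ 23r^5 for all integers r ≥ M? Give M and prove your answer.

At r = 14: 9565938 < 12369952, so the inequality fails and M ≥ 15. We prove 2·3^r ≥ 23r^5 for all r ≥ 15.
When r = 15: 2·3^r = 28697814 and 23r^5 = 17465625, so 28697814 ≥ 17465625.
For the inductive step, assume it holds for an arbitrary p ≥ 15, so 2·3^p ≥ 23p^5.
Then 2·3^(p + 1) = 3·(2·3^p) ≥ 3·(23p^5).
Also, for p ≥ 15 we have 3·(23p^5) ≥ 23(p+1)^5, since 3 ≥ (1 + 1/p)^5 for all p ≥ 15.
Combining, 2·3^(p + 1) ≥ 23(p+1)^5.
This completes the induction.
Hence the smallest such M is 15.

M = 15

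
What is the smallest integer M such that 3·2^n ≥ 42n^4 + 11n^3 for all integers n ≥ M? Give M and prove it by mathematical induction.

M = 22

At n = 21: 6291456 < 8270073, so the inequality fails and M ≥ 22. We prove 3·2^n ≥ 42n^4 + 11n^3 for all n ≥ 22.
Base case (n = 22): 3·2^n = 12582912 and 42n^4 + 11n^3 = 9955880, so 12582912 ≥ 9955880.
Inductive step: assume the claim holds for n = k, so 3·2^k ≥ 42k^4 + 11k^3.
Then 3·2^(k + 1) = 2·(3·2^k) ≥ 2·(42k^4 + 11k^3).
Also, for k ≥ 22 we have 2·(42k^4 + 11k^3) ≥ 42(k+1)^4 + 11(k+1)^3, since 2·(42k^4 + 11k^3) − (42(k+1)^4 + 11(k+1)^3) = 42k^4 - 157k^3 - 285k^2 - 201k - 53, which is nonnegative for all k ≥ 22.
Combining, 3·2^(k + 1) ≥ 42(k+1)^4 + 11(k+1)^3.
This completes the induction.
Hence the smallest such M is 22.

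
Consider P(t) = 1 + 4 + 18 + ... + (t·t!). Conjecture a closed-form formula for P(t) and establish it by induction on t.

P(t) = (t + 1)! - 1

We claim P(t) = (t + 1)! - 1 for all t ≥ 1.
When t = 1: P(1) = 1, and the closed form gives 1. They agree.
For the inductive step, assume it holds for an arbitrary k ≥ 1, so P(k) = (k + 1)! - 1.
Then P(k+1) = P(k) + ((k + 1)(k + 1)!) = ((k + 1)! - 1) + ((k + 1)(k + 1)!).
Simplifying, P(k+1) = ((k+1) + 1)! - 1,
which is the closed form with t = k+1.
By induction, the statement is established for all t ≥ 1.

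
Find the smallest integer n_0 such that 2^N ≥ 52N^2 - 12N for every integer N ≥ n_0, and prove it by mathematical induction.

At N = 13: 8192 < 8632, so the inequality fails and n_0 ≥ 14. We prove 2^N ≥ 52N^2 - 12N for all N ≥ 14.
Base step (N = 14): 2^N = 16384 and 52N^2 - 12N = 10024, so 16384 ≥ 10024.
Inductive step: assume the claim holds for N = p, so 2^p ≥ 52p^2 - 12p.
Then 2^(p + 1) = 2·(2^p) ≥ 2·(52p^2 - 12p).
Also, for p ≥ 14 we have 2·(52p^2 - 12p) ≥ 52(p+1)^2 - 12(p+1), since 2·(52p^2 - 12p) − (52(p+1)^2 - 12(p+1)) = 52p^2 - 116p - 40, which is nonnegative for all p ≥ 14.
Combining, 2^(p + 1) ≥ 52(p+1)^2 - 12(p+1).
Hence, by induction on N, the claim holds for every N ≥ 14.
Hence the smallest such n_0 is 14.

n_0 = 14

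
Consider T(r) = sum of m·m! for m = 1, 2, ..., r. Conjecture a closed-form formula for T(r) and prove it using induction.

T(r) = (r + 1)! - 1

We claim T(r) = (r + 1)! - 1 for all r ≥ 1.
Base step (r = 1): T(1) = 1, and the closed form gives 1. They agree.
Suppose the result is true for r = m, so T(m) = (m + 1)! - 1.
Then T(m+1) = T(m) + ((m + 1)(m + 1)!) = ((m + 1)! - 1) + ((m + 1)(m + 1)!).
Simplifying, T(m+1) = ((m+1) + 1)! - 1,
which is the closed form with r = m+1.
By the principle of mathematical induction, the result holds for all r ≥ 1.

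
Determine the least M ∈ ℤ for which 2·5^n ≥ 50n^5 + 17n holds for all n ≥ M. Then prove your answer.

M = 9

At n = 8: 781250 < 1638536, so the inequality fails and M ≥ 9. We prove 2·5^n ≥ 50n^5 + 17n for all n ≥ 9.
Base step (n = 9): 2·5^n = 3906250 and 50n^5 + 17n = 2952603, so 3906250 ≥ 2952603.
For the inductive step, assume it holds for an arbitrary m ≥ 9, so 2·5^m ≥ 50m^5 + 17m.
Then 2·5^(m + 1) = 5·(2·5^m) ≥ 5·(50m^5 + 17m).
Also, for m ≥ 9 we have 5·(50m^5 + 17m) ≥ 50(m+1)^5 + 17(m+1), since 5·(50m^5 + 17m) − (50(m+1)^5 + 17(m+1)) = 200m^5 - 250m^4 - 500m^3 - 500m^2 - 182m - 67, which is nonnegative for all m ≥ 9.
Combining, 2·5^(m + 1) ≥ 50(m+1)^5 + 17(m+1).
By the principle of mathematical induction, the result holds for all n ≥ 9.
Hence the smallest such M is 9.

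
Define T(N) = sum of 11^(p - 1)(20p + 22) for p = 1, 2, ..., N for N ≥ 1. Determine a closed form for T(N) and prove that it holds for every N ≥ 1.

T(N) = 2·11^N(N + 1) - 2

We claim T(N) = 2·11^N(N + 1) - 2 for all N ≥ 1.
When N = 1: T(1) = 42, and the closed form gives 42. They agree.
Inductive step: assume the claim holds for N = p, so T(p) = 2·11^p(p + 1) - 2.
Then T(p+1) = T(p) + (11^p(20p + 42)) = (2·11^p(p + 1) - 2) + (11^p(20p + 42)).
Simplifying, T(p+1) = 22·11^p·p + 44·11^p - 2 = 2·11^(p+1)((p+1) + 1) - 2,
which is the closed form with N = p+1.
By induction, the statement is established for all N ≥ 1.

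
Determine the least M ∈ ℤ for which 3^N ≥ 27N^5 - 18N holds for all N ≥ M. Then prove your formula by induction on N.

At N = 15: 14348907 < 20502855, so the inequality fails and M ≥ 16. We prove 3^N ≥ 27N^5 - 18N for all N ≥ 16.
Base case (N = 16): 3^N = 43046721 and 27N^5 - 18N = 28311264, so 43046721 ≥ 28311264.
For the inductive step, assume it holds for an arbitrary i ≥ 16, so 3^i ≥ 27i^5 - 18i.
Then 3^(i + 1) = 3·(3^i) ≥ 3·(27i^5 - 18i).
Also, for i ≥ 16 we have 3·(27i^5 - 18i) ≥ 27(i+1)^5 - 18(i+1), since 3·(27i^5 - 18i) − (27(i+1)^5 - 18(i+1)) = 54i^5 - 135i^4 - 270i^3 - 270i^2 - 171i - 9, which is nonnegative for all i ≥ 16.
Combining, 3^(i + 1) ≥ 27(i+1)^5 - 18(i+1).
By induction, the statement is established for all N ≥ 16.
Hence the smallest such M is 16.

M = 16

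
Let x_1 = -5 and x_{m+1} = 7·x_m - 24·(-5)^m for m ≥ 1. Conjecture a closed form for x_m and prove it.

x_m = 2(-5)^m + 5·7^(m - 1)

Computing the first terms: x_1 = -5, x_2 = 85, x_3 = -5. This suggests x_m = 2(-5)^m + 5·7^(m - 1).
Base step (m = 1): the formula gives -5 = -5 = x_1.
Inductive step: suppose the statement holds for some j ≥ 1, so x_j = 2(-5)^j + 5·7^(j - 1).
Then x_{j+1} = 7·x_j - 24·(-5)^j = 7·(2(-5)^j + 5·7^(j - 1)) - 24·(-5)^j = 2(-5)^(j + 1) + 5·7^j = 2(-5)^(j+1) + 5·7^((j+1) - 1),
which is the claimed formula at m = j+1.
By induction, the statement is established for all m ≥ 1.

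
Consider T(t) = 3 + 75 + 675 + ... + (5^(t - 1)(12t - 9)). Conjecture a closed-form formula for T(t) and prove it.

T(t) = 3·5^t(t - 1) + 3

We claim T(t) = 3·5^t(t - 1) + 3 for all t ≥ 1.
For the base case t = 1: T(1) = 3, and the closed form gives 3. They agree.
For the inductive step, assume it holds for an arbitrary p ≥ 1, so T(p) = 3·5^p(p - 1) + 3.
Then T(p+1) = T(p) + (5^p(12p + 3)) = (3·5^p(p - 1) + 3) + (5^p(12p + 3)).
Simplifying, T(p+1) = 15·5^p·p + 3 = 3·5^(p+1)((p+1) - 1) + 3,
which is the closed form with t = p+1.
Hence, by induction on t, the claim holds for every t ≥ 1.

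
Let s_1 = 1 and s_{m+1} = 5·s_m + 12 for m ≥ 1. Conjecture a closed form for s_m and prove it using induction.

s_m = 4·5^(m - 1) - 3

Computing the first terms: s_1 = 1, s_2 = 17, s_3 = 97. This suggests s_m = 4·5^(m - 1) - 3.
Base case (m = 1): the formula gives 1 = 1 = s_1.
Suppose the result is true for m = p, so s_p = 4·5^(p - 1) - 3.
Then s_{p+1} = 5·s_p + 12 = 5·(4·5^(p - 1) - 3) + 12 = 4·5^p - 3 = 4·5^((p+1) - 1) - 3,
which is the claimed formula at m = p+1.
Hence, by induction on m, the claim holds for every m ≥ 1.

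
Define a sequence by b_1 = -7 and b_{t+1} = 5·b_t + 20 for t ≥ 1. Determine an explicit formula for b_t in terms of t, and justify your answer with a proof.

b_t = -2·5^(t - 1) - 5

Computing the first terms: b_1 = -7, b_2 = -15, b_3 = -55. This suggests b_t = -2·5^(t - 1) - 5.
For the base case t = 1: the formula gives -7 = -7 = b_1.
Inductive step: suppose the statement holds for some k ≥ 1, so b_k = -2·5^(k - 1) - 5.
Then b_{k+1} = 5·b_k + 20 = 5·(-2·5^(k - 1) - 5) + 20 = -2·5^k - 5 = -2·5^((k+1) - 1) - 5,
which is the claimed formula at t = k+1.
By the principle of mathematical induction, the result holds for all t ≥ 1.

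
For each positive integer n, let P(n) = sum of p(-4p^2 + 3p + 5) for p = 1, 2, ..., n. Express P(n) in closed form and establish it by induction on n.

We claim P(n) = -n(n + 1)(n^2 - 3) for all n ≥ 1.
Base case (n = 1): P(1) = 4, and the closed form gives 4. They agree.
Suppose the result is true for n = p, so P(p) = p(-p^3 - p^2 + 3p + 3).
Then P(p+1) = P(p) + (-4p^3 - 9p^2 - p + 4) = (p(-p^3 - p^2 + 3p + 3)) + (-4p^3 - 9p^2 - p + 4).
Simplifying, P(p+1) = -(p + 1)(p + 2)(p^2 + 2p - 2) = -(p+1)((p+1) + 1)((p+1)^2 - 3),
which is the closed form with n = p+1.
By induction, the statement is established for all n ≥ 1.

P(n) = -n(n + 1)(n^2 - 3)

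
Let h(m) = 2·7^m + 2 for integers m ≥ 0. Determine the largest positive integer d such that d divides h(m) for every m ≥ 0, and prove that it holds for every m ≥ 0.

Computing the first values: h(0) = 4 and h(1) = 16; gcd(4, 16) = 4, so d ≤ 4.
We prove 4 | 2·7^m + 2 for all m ≥ 0 by induction on m.
When m = 0: h(0) = 4 = 4·(1), so 4 | h(0).
Inductive step: suppose the statement holds for some k ≥ 0, i.e. 4 | h(k). Then
h(k+1) = 2·7^(k+1) + 2 = 7·(2·7^k + 2) - 12 = 7·h(k) - 12. The first term is divisible by 4 by the inductive hypothesis, and -12 is divisible by 4. Hence 4 | h(k+1).
By the principle of mathematical induction, the result holds for all m ≥ 0.
Therefore the largest such d is 4.

d = 4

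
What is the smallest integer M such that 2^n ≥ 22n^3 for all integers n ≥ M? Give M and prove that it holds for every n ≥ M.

At n = 16: 65536 < 90112, so the inequality fails and M ≥ 17. We prove 2^n ≥ 22n^3 for all n ≥ 17.
Base case (n = 17): 2^n = 131072 and 22n^3 = 108086, so 131072 ≥ 108086.
Inductive step: suppose the statement holds for some k ≥ 17, so 2^k ≥ 22k^3.
Then 2^(k + 1) = 2·(2^k) ≥ 2·(22k^3).
Also, for k ≥ 17 we have 2·(22k^3) ≥ 22(k+1)^3, since 2 ≥ (1 + 1/k)^3 for all k ≥ 17.
Combining, 2^(k + 1) ≥ 22(k+1)^3.
By the principle of mathematical induction, the result holds for all n ≥ 17.
Hence the smallest such M is 17.

M = 17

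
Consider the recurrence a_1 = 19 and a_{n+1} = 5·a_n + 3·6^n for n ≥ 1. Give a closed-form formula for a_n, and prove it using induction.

a_n = 5^(n - 1) + 3·6^n

Computing the first terms: a_1 = 19, a_2 = 113, a_3 = 673. This suggests a_n = 5^(n - 1) + 3·6^n.
For the base case n = 1: the formula gives 19 = 19 = a_1.
Inductive step: assume the claim holds for n = p, so a_p = 5^(p - 1) + 3·6^p.
Then a_{p+1} = 5·a_p + 3·6^p = 5·(5^(p - 1) + 3·6^p) + 3·6^p = 5^p + 3·6^(p + 1) = 5^((p+1) - 1) + 3·6^(p+1),
which is the claimed formula at n = p+1.
This completes the induction.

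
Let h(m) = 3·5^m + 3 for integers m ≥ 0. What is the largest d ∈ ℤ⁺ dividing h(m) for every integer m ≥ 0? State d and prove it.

d = 6

Computing the first values: h(0) = 6 and h(1) = 18; gcd(6, 18) = 6, so d ≤ 6.
We prove 6 | 3·5^m + 3 for all m ≥ 0 by induction on m.
When m = 0: h(0) = 6 = 6·(1), so 6 | h(0).
For the inductive step, assume it holds for an arbitrary j ≥ 0, i.e. 6 | h(j). Then
h(j+1) = 3·5^(j+1) + 3 = 5·(3·5^j + 3) - 12 = 5·h(j) - 12. The first term is divisible by 6 by the inductive hypothesis, and -12 is divisible by 6. Hence 6 | h(j+1).
By induction, the statement is established for all m ≥ 0.
Therefore the largest such d is 6.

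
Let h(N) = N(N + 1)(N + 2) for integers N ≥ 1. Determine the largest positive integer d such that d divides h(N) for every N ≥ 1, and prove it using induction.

d = 6

Computing the first values: h(1) = 6 and h(2) = 24; gcd(6, 24) = 6, so d ≤ 6.
We prove 6 | N(N + 1)(N + 2) for all N ≥ 1 by induction on N.
Base step (N = 1): h(1) = 6 = 6·(1), so 6 | h(1).
Suppose the result is true for N = r, i.e. 6 | h(r). Then
h(r+1) − h(r) = (r+1)·(r+2)·(r+3) − r·(r+1)·(r+2) = (r+1)·(r+2)·[(r+3) − r] = 3·(r+1)·(r+2). The product of 2 consecutive integers is divisible by (2)! = 2, so h(r+1) − h(r) is divisible by 3·2 = 6. By the inductive hypothesis 6 | h(r), hence 6 | h(r+1).
Hence, by induction on N, the claim holds for every N ≥ 1.
Therefore the largest such d is 6.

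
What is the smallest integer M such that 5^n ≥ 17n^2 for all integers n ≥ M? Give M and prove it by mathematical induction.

At n = 3: 125 < 153, so the inequality fails and M ≥ 4. We prove 5^n ≥ 17n^2 for all n ≥ 4.
When n = 4: 5^n = 625 and 17n^2 = 272, so 625 ≥ 272.
Suppose the result is true for n = j, so 5^j ≥ 17j^2.
Then 5^(j + 1) = 5·(5^j) ≥ 5·(17j^2).
Also, for j ≥ 4 we have 5·(17j^2) ≥ 17(j+1)^2, since 5 ≥ (1 + 1/j)^2 for all j ≥ 4.
Combining, 5^(j + 1) ≥ 17(j+1)^2.
By the principle of mathematical induction, the result holds for all n ≥ 4.
Hence the smallest such M is 4.

M = 4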